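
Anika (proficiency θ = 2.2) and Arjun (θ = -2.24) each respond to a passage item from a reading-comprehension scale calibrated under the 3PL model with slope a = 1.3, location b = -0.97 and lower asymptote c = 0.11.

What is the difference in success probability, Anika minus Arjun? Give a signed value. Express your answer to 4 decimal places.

P(θ) = c + (1 − c) · 1 / (1 + exp(−a(θ − b)))
P(Anika) = 0.9858  [exponent 4.1210]
P(Arjun) = 0.2533  [exponent -1.6510]
Difference = 0.9858 − 0.2533 = 0.7325

0.7325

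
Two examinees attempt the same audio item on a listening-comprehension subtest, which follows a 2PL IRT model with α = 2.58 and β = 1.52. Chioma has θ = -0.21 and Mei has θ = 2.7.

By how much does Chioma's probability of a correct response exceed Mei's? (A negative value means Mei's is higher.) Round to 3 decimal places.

P(θ) = 1 / (1 + exp(−α(θ − β)))
P(Chioma) = 0.0114  [exponent -4.4634]
P(Mei) = 0.9545  [exponent 3.0444]
Difference = 0.0114 − 0.9545 = -0.9431

-0.943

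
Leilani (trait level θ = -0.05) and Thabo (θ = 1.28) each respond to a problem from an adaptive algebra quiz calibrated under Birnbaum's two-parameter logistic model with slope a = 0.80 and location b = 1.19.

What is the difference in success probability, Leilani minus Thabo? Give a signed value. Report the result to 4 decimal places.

-0.2475

P(θ) = 1 / (1 + exp(−a(θ − b)))
P(Leilani) = 0.2705  [exponent -0.9920]
P(Thabo) = 0.5180  [exponent 0.0720]
Difference = 0.2705 − 0.5180 = -0.2475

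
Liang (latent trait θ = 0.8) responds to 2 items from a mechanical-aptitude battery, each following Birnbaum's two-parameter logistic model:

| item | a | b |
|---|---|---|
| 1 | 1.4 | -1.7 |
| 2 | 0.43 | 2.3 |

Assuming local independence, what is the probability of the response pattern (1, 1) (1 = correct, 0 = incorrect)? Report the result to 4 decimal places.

P(θ) = 1 / (1 + exp(−a(θ − b)))
P_1 = 1/(1+e^{-3.5000}) = 0.9707
P_2 = 1/(1+e^{0.6450}) = 0.3441
L = P_1 × P_2 = 0.9707 × 0.3441 = 0.33403

0.3340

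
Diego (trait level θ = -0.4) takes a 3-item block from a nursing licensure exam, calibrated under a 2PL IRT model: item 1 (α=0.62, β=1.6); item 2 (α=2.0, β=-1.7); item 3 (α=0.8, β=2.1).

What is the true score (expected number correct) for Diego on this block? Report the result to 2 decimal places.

P(θ) = 1 / (1 + exp(−α(θ − β)))
P_1 = 1/(1+e^{1.2400}) = 0.2244
P_2 = 1/(1+e^{-2.6000}) = 0.9309
P_3 = 1/(1+e^{2.0000}) = 0.1192
E[score] = 0.2244 + 0.9309 + 0.1192 = 1.2745

1.27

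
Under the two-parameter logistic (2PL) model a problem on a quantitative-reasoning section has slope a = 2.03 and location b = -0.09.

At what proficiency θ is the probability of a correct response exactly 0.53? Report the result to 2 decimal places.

P(θ) = 1 / (1 + exp(−a(θ − b)))
logit = ln(0.5300/0.4700) = 0.1201
θ = b + logit/(a) = -0.09 + 0.1201/2.0300 = -0.0308

-0.03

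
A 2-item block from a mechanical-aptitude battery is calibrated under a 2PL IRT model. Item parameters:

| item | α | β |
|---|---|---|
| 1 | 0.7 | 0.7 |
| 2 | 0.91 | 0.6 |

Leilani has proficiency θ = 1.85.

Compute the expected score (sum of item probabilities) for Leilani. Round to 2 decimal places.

1.45

P(θ) = 1 / (1 + exp(−α(θ − β)))
P_1 = 1/(1+e^{-0.8050}) = 0.6910
P_2 = 1/(1+e^{-1.1375}) = 0.7572
E[score] = 0.6910 + 0.7572 = 1.4483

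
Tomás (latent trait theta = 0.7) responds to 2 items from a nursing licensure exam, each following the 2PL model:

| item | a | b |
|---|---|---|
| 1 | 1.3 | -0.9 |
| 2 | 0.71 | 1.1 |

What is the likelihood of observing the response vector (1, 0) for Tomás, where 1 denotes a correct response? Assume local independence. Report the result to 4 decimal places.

P(theta) = 1 / (1 + exp(−a(theta − b)))
P_1 = 1/(1+e^{-2.0800}) = 0.8889
P_2 = 1/(1+e^{0.2840}) = 0.4295
L = P_1 × (1−P_2) = 0.8889 × 0.5705 = 0.50717

0.5072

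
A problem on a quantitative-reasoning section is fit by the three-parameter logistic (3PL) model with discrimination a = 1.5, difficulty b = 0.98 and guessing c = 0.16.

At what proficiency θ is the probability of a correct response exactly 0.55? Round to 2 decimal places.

P(θ) = c + (1 − c) · 1 / (1 + exp(−a(θ − b)))
Remove guessing floor: (0.55 − 0.16)/(1 − 0.16) = 0.4643
logit = ln(0.4643/0.5357) = -0.1431
θ = b + logit/(a) = 0.98 + (-0.1431)/1.5000 = 0.8846

0.88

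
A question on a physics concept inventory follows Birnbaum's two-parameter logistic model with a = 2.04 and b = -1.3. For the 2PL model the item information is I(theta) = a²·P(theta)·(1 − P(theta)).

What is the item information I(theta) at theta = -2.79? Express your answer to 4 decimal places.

P = 1/(1+e^{3.0396}) = 0.0457
P(1−P) = 0.0457 × 0.9543 = 0.0436
I = a² × P(1−P) = 2.04² × 0.0436 = 0.18137

0.1814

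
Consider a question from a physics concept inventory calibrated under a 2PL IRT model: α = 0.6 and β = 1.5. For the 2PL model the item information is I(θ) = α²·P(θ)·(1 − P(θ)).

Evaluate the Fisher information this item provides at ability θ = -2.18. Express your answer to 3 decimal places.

0.032

P = 1/(1+e^{2.2080}) = 0.0990
P(1−P) = 0.0990 × 0.9010 = 0.0892
I = α² × P(1−P) = 0.6² × 0.0892 = 0.03212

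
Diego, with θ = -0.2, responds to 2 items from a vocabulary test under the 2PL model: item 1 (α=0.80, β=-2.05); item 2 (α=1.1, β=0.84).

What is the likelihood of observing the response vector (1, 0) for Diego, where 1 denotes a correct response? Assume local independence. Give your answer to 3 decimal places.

P(θ) = 1 / (1 + exp(−α(θ − β)))
P_1 = 1/(1+e^{-1.4800}) = 0.8146
P_2 = 1/(1+e^{1.1440}) = 0.2416
L = P_1 × (1−P_2) = 0.8146 × 0.7584 = 0.61778

0.618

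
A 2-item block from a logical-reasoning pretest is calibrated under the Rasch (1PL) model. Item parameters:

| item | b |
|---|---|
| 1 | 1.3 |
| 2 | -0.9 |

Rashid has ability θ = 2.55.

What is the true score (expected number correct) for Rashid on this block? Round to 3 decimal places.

1.747

P(θ) = 1 / (1 + exp(−(θ − b)))
P_1 = 1/(1+e^{-1.2500}) = 0.7773
P_2 = 1/(1+e^{-3.4500}) = 0.9692
E[score] = 0.7773 + 0.9692 = 1.7465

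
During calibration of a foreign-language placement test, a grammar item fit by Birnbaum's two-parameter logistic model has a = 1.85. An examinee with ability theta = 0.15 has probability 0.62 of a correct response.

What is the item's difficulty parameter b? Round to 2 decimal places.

-0.11

P(theta) = 1 / (1 + exp(−a(theta − b)))
logit(0.62) = ln(0.62/0.38) = 0.4895
b = theta − logit/(a) = 0.15 − 0.4895/1.8500 = -0.1146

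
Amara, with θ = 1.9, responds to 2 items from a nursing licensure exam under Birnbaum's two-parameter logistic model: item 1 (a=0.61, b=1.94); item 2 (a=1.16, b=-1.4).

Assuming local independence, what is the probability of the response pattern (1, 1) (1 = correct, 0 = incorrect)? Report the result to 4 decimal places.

P(θ) = 1 / (1 + exp(−a(θ − b)))
P_1 = 1/(1+e^{0.0244}) = 0.4939
P_2 = 1/(1+e^{-3.8280}) = 0.9787
L = P_1 × P_2 = 0.4939 × 0.9787 = 0.48339

0.4834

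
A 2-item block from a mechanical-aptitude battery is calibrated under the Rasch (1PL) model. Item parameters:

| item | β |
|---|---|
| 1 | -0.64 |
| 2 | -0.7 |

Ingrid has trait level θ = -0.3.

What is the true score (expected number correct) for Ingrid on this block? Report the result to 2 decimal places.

1.18

P(θ) = 1 / (1 + exp(−(θ − β)))
P_1 = 1/(1+e^{-0.3400}) = 0.5842
P_2 = 1/(1+e^{-0.4000}) = 0.5987
E[score] = 0.5842 + 0.5987 = 1.1829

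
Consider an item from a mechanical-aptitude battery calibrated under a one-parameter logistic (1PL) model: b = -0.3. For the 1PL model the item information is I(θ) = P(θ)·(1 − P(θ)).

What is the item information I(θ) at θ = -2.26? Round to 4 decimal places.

P = 1/(1+e^{1.9600}) = 0.1235
P(1−P) = 0.1235 × 0.8765 = 0.1082
I = P(1−P) = 0.10822

0.1082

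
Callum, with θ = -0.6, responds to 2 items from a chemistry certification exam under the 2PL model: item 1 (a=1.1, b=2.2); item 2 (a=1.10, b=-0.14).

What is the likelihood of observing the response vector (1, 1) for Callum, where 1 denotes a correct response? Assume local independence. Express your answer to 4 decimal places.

P(θ) = 1 / (1 + exp(−a(θ − b)))
P_1 = 1/(1+e^{3.0800}) = 0.0439
P_2 = 1/(1+e^{0.5060}) = 0.3761
L = P_1 × P_2 = 0.0439 × 0.3761 = 0.01653

0.0165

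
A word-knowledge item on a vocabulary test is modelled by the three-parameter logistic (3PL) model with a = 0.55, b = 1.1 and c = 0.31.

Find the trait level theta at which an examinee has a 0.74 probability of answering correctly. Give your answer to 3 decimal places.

P(theta) = c + (1 − c) · 1 / (1 + exp(−a(theta − b)))
Remove guessing floor: (0.74 − 0.31)/(1 − 0.31) = 0.6232
logit = ln(0.6232/0.3768) = 0.5031
theta = b + logit/(a) = 1.1 + 0.5031/0.5500 = 2.0147

2.015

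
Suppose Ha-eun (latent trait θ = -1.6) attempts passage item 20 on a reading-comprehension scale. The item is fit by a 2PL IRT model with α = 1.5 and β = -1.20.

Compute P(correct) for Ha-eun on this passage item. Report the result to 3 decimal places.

P(θ) = 1 / (1 + exp(−α(θ − β)))
Exponent: 1.5 × (-1.6 − (-1.20)) = -0.6000
1/(1 + e^{0.6000}) = 0.3543

0.354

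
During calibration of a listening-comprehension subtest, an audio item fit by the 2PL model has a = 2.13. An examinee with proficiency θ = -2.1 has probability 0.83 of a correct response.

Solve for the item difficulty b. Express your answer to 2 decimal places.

P(θ) = 1 / (1 + exp(−a(θ − b)))
logit(0.83) = ln(0.83/0.17) = 1.5856
b = θ − logit/(a) = -2.1 − 1.5856/2.1300 = -2.8444

-2.84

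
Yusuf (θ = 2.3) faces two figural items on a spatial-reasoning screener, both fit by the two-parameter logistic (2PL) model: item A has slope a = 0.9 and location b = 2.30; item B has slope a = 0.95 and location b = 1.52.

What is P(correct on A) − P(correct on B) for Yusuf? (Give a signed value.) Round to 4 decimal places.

P(θ) = 1 / (1 + exp(−a(θ − b)))
P_A = 0.5000
P_B = 0.6772
P_A − P_B = -0.1772

-0.1772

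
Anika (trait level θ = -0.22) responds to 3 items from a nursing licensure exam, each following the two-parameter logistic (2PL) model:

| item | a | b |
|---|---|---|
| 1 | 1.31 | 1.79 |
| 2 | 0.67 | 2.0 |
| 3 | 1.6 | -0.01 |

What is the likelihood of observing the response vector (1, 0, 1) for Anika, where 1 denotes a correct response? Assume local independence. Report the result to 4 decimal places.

P(θ) = 1 / (1 + exp(−a(θ − b)))
P_1 = 1/(1+e^{2.6331}) = 0.0670
P_2 = 1/(1+e^{1.4874}) = 0.1843
P_3 = 1/(1+e^{0.3360}) = 0.4168
L = P_1 × (1−P_2) × P_3 = 0.0670 × 0.8157 × 0.4168 = 0.02279

0.0228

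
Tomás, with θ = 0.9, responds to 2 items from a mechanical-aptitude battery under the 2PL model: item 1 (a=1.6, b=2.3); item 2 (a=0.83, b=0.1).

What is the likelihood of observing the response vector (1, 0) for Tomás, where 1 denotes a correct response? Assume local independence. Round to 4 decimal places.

P(θ) = 1 / (1 + exp(−a(θ − b)))
P_1 = 1/(1+e^{2.2400}) = 0.0962
P_2 = 1/(1+e^{-0.6640}) = 0.6602
L = P_1 × (1−P_2) = 0.0962 × 0.3398 = 0.03270

0.0327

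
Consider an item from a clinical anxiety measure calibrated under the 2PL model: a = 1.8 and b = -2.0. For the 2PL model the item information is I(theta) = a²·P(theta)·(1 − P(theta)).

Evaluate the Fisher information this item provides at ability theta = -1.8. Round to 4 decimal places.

P = 1/(1+e^{-0.3600}) = 0.5890
P(1−P) = 0.5890 × 0.4110 = 0.2421
I = a² × P(1−P) = 1.8² × 0.2421 = 0.78431

0.7843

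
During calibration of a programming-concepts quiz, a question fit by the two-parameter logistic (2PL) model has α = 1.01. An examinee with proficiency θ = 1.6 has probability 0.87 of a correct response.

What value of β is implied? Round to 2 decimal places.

P(θ) = 1 / (1 + exp(−α(θ − β)))
logit(0.87) = ln(0.87/0.13) = 1.9010
β = θ − logit/(α) = 1.6 − 1.9010/1.0100 = -0.2821

-0.28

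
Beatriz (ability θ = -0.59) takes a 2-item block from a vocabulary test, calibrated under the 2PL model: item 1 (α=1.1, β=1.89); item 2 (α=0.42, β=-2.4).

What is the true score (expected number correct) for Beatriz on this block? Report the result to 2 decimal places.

P(θ) = 1 / (1 + exp(−α(θ − β)))
P_1 = 1/(1+e^{2.7280}) = 0.0613
P_2 = 1/(1+e^{-0.7602}) = 0.6814
E[score] = 0.0613 + 0.6814 = 0.7427

0.74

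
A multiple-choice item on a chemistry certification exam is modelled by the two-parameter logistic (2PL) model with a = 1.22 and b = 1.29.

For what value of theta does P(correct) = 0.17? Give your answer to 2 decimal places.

P(theta) = 1 / (1 + exp(−a(theta − b)))
logit = ln(0.1700/0.8300) = -1.5856
theta = b + logit/(a) = 1.29 + (-1.5856)/1.2200 = -0.0097

-0.01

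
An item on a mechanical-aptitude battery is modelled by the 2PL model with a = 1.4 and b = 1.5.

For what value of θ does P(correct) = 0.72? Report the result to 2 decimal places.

2.17

P(θ) = 1 / (1 + exp(−a(θ − b)))
logit = ln(0.7200/0.2800) = 0.9445
θ = b + logit/(a) = 1.5 + 0.9445/1.4000 = 2.1746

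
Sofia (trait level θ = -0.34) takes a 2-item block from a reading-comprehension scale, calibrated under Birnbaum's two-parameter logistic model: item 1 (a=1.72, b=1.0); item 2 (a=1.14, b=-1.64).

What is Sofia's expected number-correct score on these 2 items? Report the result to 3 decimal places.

P(θ) = 1 / (1 + exp(−a(θ − b)))
P_1 = 1/(1+e^{2.3048}) = 0.0907
P_2 = 1/(1+e^{-1.4820}) = 0.8149
E[score] = 0.0907 + 0.8149 = 0.9056

0.906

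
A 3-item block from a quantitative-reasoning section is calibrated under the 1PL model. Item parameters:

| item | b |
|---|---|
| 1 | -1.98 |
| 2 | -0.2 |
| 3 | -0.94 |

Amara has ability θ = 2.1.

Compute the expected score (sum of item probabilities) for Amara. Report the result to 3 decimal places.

P(θ) = 1 / (1 + exp(−(θ − b)))
P_1 = 1/(1+e^{-4.0800}) = 0.9834
P_2 = 1/(1+e^{-2.3000}) = 0.9089
P_3 = 1/(1+e^{-3.0400}) = 0.9543
E[score] = 0.9834 + 0.9089 + 0.9543 = 2.8466

2.847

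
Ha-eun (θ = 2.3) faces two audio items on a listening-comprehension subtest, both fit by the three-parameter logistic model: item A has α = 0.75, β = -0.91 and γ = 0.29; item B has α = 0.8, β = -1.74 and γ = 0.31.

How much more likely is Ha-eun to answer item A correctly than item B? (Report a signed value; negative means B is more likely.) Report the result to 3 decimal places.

-0.032

P(θ) = γ + (1 − γ) · 1 / (1 + exp(−α(θ − β)))
P_A = 0.9414
P_B = 0.9738
P_A − P_B = -0.0324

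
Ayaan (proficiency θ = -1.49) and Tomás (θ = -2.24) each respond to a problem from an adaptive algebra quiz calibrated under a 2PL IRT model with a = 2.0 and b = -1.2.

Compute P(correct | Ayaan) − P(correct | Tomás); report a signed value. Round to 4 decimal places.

0.2479

P(θ) = 1 / (1 + exp(−a(θ − b)))
P(Ayaan) = 0.3589  [exponent -0.5800]
P(Tomás) = 0.1111  [exponent -2.0800]
Difference = 0.3589 − 0.1111 = 0.2479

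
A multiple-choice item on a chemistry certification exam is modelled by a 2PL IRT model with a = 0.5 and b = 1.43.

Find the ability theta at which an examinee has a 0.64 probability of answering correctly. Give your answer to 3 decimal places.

P(theta) = 1 / (1 + exp(−a(theta − b)))
logit = ln(0.6400/0.3600) = 0.5754
theta = b + logit/(a) = 1.43 + 0.5754/0.5000 = 2.5807

2.581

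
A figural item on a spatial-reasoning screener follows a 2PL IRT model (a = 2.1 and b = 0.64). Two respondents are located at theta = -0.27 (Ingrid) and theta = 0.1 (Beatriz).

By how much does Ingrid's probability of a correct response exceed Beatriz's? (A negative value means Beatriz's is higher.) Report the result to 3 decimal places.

P(theta) = 1 / (1 + exp(−a(theta − b)))
P(Ingrid) = 0.1289  [exponent -1.9110]
P(Beatriz) = 0.2434  [exponent -1.1340]
Difference = 0.1289 − 0.2434 = -0.1146

-0.115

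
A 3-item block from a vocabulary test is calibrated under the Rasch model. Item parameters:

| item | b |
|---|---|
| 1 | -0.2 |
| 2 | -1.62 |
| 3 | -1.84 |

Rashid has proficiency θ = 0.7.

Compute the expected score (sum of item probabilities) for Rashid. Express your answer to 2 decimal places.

P(θ) = 1 / (1 + exp(−(θ − b)))
P_1 = 1/(1+e^{-0.9000}) = 0.7109
P_2 = 1/(1+e^{-2.3200}) = 0.9105
P_3 = 1/(1+e^{-2.5400}) = 0.9269
E[score] = 0.7109 + 0.9105 + 0.9269 = 2.5484

2.55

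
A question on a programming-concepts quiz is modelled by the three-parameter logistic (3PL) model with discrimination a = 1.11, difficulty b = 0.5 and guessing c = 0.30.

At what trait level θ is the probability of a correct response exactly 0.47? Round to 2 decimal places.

-0.52

P(θ) = c + (1 − c) · 1 / (1 + exp(−a(θ − b)))
Remove guessing floor: (0.47 − 0.30)/(1 − 0.30) = 0.2429
logit = ln(0.2429/0.7571) = -1.1371
θ = b + logit/(a) = 0.5 + (-1.1371)/1.1100 = -0.5244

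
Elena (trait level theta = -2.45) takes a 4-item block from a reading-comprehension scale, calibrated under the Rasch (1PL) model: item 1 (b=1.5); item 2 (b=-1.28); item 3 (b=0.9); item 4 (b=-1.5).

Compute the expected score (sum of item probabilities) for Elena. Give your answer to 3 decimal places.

P(theta) = 1 / (1 + exp(−(theta − b)))
P_1 = 1/(1+e^{3.9500}) = 0.0189
P_2 = 1/(1+e^{1.1700}) = 0.2369
P_3 = 1/(1+e^{3.3500}) = 0.0339
P_4 = 1/(1+e^{0.9500}) = 0.2789
E[score] = 0.0189 + 0.2369 + 0.0339 + 0.2789 = 0.5685

0.569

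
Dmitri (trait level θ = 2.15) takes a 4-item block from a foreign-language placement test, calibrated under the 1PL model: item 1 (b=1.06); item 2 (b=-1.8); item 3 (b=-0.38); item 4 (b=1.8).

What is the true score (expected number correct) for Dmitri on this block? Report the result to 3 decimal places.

P(θ) = 1 / (1 + exp(−(θ − b)))
P_1 = 1/(1+e^{-1.0900}) = 0.7484
P_2 = 1/(1+e^{-3.9500}) = 0.9811
P_3 = 1/(1+e^{-2.5300}) = 0.9262
P_4 = 1/(1+e^{-0.3500}) = 0.5866
E[score] = 0.7484 + 0.9811 + 0.9262 + 0.5866 = 3.2423

3.242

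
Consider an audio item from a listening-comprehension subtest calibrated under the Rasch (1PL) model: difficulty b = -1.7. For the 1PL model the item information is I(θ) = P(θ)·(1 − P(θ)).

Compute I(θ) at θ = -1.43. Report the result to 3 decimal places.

P = 1/(1+e^{-0.2700}) = 0.5671
P(1−P) = 0.5671 × 0.4329 = 0.2455
I = P(1−P) = 0.24550

0.245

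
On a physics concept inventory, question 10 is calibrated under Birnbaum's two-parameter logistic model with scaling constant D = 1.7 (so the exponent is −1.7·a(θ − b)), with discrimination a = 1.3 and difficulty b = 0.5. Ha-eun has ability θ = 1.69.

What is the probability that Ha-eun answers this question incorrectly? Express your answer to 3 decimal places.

P(θ) = 1 / (1 + exp(−D·a(θ − b)))
Exponent: 1.7 × 1.3 × (1.69 − 0.5) = 2.6299
1/(1 + e^{-2.6299}) = 0.9328
P = 0.9328
P(incorrect) = 1 − 0.9328 = 0.0672

0.067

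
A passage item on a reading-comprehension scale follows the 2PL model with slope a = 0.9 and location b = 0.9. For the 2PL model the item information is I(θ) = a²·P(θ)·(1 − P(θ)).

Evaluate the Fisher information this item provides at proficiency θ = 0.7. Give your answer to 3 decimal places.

0.201

P = 1/(1+e^{0.1800}) = 0.4551
P(1−P) = 0.4551 × 0.5449 = 0.2480
I = a² × P(1−P) = 0.9² × 0.2480 = 0.20087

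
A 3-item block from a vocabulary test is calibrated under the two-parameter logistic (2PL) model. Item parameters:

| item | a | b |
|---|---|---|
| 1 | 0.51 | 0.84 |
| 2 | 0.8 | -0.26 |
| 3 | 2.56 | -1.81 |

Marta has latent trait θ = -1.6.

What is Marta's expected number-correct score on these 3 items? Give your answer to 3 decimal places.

1.110

P(θ) = 1 / (1 + exp(−a(θ − b)))
P_1 = 1/(1+e^{1.2444}) = 0.2237
P_2 = 1/(1+e^{1.0720}) = 0.2550
P_3 = 1/(1+e^{-0.5376}) = 0.6313
E[score] = 0.2237 + 0.2550 + 0.6313 = 1.1099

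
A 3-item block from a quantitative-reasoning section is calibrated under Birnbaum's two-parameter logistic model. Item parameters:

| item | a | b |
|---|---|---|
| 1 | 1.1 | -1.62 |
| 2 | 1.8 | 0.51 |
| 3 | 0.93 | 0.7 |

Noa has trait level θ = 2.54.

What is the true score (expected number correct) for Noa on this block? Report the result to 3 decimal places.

2.812

P(θ) = 1 / (1 + exp(−a(θ − b)))
P_1 = 1/(1+e^{-4.5760}) = 0.9898
P_2 = 1/(1+e^{-3.6540}) = 0.9748
P_3 = 1/(1+e^{-1.7112}) = 0.8470
E[score] = 0.9898 + 0.9748 + 0.8470 = 2.8116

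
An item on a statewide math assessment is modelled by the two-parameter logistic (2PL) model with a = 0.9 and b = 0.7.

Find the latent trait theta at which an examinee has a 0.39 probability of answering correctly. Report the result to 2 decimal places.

0.20

P(theta) = 1 / (1 + exp(−a(theta − b)))
logit = ln(0.3900/0.6100) = -0.4473
theta = b + logit/(a) = 0.7 + (-0.4473)/0.9000 = 0.2030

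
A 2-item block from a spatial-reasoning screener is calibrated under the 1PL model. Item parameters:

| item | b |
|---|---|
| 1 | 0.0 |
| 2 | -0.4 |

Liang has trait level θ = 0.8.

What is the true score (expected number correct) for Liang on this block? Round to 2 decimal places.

P(θ) = 1 / (1 + exp(−(θ − b)))
P_1 = 1/(1+e^{-0.8000}) = 0.6900
P_2 = 1/(1+e^{-1.2000}) = 0.7685
E[score] = 0.6900 + 0.7685 = 1.4585

1.46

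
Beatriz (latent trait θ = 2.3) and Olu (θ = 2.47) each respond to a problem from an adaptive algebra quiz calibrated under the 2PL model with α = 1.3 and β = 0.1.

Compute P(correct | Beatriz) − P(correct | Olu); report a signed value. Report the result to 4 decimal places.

P(θ) = 1 / (1 + exp(−α(θ − β)))
P(Beatriz) = 0.9458  [exponent 2.8600]
P(Olu) = 0.9561  [exponent 3.0810]
Difference = 0.9458 − 0.9561 = -0.0103

-0.0103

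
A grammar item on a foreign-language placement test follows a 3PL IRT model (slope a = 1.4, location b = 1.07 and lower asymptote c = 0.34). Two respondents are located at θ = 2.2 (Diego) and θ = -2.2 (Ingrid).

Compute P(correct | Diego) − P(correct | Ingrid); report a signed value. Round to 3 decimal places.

P(θ) = c + (1 − c) · 1 / (1 + exp(−a(θ − b)))
P(Diego) = 0.8875  [exponent 1.5820]
P(Ingrid) = 0.3467  [exponent -4.5780]
Difference = 0.8875 − 0.3467 = 0.5407

0.541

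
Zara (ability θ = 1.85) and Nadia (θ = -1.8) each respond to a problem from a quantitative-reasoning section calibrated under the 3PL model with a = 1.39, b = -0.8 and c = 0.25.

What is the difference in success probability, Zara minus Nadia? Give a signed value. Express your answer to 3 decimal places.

0.582

P(θ) = c + (1 − c) · 1 / (1 + exp(−a(θ − b)))
P(Zara) = 0.9816  [exponent 3.6835]
P(Nadia) = 0.3996  [exponent -1.3900]
Difference = 0.9816 − 0.3996 = 0.5821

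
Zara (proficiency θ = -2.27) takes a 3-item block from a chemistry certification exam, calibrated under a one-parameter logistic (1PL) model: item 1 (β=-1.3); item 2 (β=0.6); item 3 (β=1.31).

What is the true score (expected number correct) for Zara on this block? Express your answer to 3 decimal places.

0.356

P(θ) = 1 / (1 + exp(−(θ − β)))
P_1 = 1/(1+e^{0.9700}) = 0.2749
P_2 = 1/(1+e^{2.8700}) = 0.0537
P_3 = 1/(1+e^{3.5800}) = 0.0271
E[score] = 0.2749 + 0.0537 + 0.0271 = 0.3557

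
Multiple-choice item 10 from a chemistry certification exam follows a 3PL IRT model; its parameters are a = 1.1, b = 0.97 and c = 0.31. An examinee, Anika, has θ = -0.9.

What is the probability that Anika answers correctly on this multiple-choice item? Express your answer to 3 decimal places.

0.388

P(θ) = c + (1 − c) · 1 / (1 + exp(−a(θ − b)))
Exponent: 1.1 × (-0.9 − 0.97) = -2.0570
1/(1 + e^{2.0570}) = 0.1133
P = 0.31 + 0.69 × 0.1133 = 0.3882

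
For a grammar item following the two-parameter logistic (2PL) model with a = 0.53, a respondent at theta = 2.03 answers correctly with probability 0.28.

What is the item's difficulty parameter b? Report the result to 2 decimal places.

P(theta) = 1 / (1 + exp(−a(theta − b)))
logit(0.28) = ln(0.28/0.72) = -0.9445
b = theta − logit/(a) = 2.03 − (-0.9445)/0.5300 = 3.8120

3.81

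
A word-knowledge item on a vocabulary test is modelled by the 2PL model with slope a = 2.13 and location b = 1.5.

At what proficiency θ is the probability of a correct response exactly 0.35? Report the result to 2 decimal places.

1.21

P(θ) = 1 / (1 + exp(−a(θ − b)))
logit = ln(0.3500/0.6500) = -0.6190
θ = b + logit/(a) = 1.5 + (-0.6190)/2.1300 = 1.2094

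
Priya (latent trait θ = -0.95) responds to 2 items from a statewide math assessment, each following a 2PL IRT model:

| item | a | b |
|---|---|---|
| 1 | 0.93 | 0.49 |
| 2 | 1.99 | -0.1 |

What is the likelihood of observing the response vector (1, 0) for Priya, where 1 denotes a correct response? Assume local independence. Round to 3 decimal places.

0.175

P(θ) = 1 / (1 + exp(−a(θ − b)))
P_1 = 1/(1+e^{1.3392}) = 0.2076
P_2 = 1/(1+e^{1.6915}) = 0.1556
L = P_1 × (1−P_2) = 0.2076 × 0.8444 = 0.17534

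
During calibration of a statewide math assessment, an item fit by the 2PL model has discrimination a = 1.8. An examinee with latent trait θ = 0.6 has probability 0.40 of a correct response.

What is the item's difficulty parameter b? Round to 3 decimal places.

P(θ) = 1 / (1 + exp(−a(θ − b)))
logit(0.40) = ln(0.40/0.60) = -0.4055
b = θ − logit/(a) = 0.6 − (-0.4055)/1.8000 = 0.8253

0.825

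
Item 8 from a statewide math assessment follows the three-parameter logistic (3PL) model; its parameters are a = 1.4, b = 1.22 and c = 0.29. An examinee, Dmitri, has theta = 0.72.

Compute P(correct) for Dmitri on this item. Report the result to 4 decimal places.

0.5256

P(theta) = c + (1 − c) · 1 / (1 + exp(−a(theta − b)))
Exponent: 1.4 × (0.72 − 1.22) = -0.7000
1/(1 + e^{0.7000}) = 0.3318
P = 0.29 + 0.71 × 0.3318 = 0.5256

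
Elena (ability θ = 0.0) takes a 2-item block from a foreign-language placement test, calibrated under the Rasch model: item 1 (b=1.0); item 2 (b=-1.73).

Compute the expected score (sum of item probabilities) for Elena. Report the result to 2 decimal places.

P(θ) = 1 / (1 + exp(−(θ − b)))
P_1 = 1/(1+e^{1.0000}) = 0.2689
P_2 = 1/(1+e^{-1.7300}) = 0.8494
E[score] = 0.2689 + 0.8494 = 1.1184

1.12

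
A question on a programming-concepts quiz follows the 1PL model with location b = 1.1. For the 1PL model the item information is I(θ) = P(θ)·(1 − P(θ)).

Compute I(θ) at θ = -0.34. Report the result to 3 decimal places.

0.155

P = 1/(1+e^{1.4400}) = 0.1915
P(1−P) = 0.1915 × 0.8085 = 0.1549
I = P(1−P) = 0.15486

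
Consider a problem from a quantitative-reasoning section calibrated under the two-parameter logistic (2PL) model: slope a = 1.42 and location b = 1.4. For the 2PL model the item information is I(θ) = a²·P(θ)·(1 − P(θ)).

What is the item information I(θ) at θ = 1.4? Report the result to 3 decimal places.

P = 1/(1+e^{0.0000}) = 0.5000
P(1−P) = 0.5000 × 0.5000 = 0.2500
I = a² × P(1−P) = 1.42² × 0.2500 = 0.50410

0.504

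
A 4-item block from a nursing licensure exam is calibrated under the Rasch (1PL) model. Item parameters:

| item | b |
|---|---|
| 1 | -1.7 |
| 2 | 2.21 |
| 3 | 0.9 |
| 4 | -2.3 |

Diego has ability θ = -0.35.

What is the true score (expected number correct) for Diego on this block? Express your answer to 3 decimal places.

P(θ) = 1 / (1 + exp(−(θ − b)))
P_1 = 1/(1+e^{-1.3500}) = 0.7941
P_2 = 1/(1+e^{2.5600}) = 0.0718
P_3 = 1/(1+e^{1.2500}) = 0.2227
P_4 = 1/(1+e^{-1.9500}) = 0.8754
E[score] = 0.7941 + 0.0718 + 0.2227 + 0.8754 = 1.9640

1.964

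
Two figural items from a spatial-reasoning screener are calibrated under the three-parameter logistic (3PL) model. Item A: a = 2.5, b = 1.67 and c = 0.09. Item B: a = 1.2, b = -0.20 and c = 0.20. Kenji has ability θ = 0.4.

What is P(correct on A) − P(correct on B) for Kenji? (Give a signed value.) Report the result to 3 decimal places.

P(θ) = c + (1 − c) · 1 / (1 + exp(−a(θ − b)))
P_A = 0.1265
P_B = 0.7381
P_A − P_B = -0.6116

-0.612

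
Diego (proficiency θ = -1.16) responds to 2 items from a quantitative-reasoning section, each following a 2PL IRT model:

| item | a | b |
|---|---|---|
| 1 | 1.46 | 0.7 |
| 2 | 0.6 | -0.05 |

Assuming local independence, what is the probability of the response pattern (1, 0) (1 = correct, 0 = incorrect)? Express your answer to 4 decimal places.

0.0410

P(θ) = 1 / (1 + exp(−a(θ − b)))
P_1 = 1/(1+e^{2.7156}) = 0.0621
P_2 = 1/(1+e^{0.6660}) = 0.3394
L = P_1 × (1−P_2) = 0.0621 × 0.6606 = 0.04100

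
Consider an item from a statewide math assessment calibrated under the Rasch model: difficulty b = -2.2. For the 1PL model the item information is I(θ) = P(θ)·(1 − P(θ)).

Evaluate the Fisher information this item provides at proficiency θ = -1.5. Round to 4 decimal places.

P = 1/(1+e^{-0.7000}) = 0.6682
P(1−P) = 0.6682 × 0.3318 = 0.2217
I = P(1−P) = 0.22171

0.2217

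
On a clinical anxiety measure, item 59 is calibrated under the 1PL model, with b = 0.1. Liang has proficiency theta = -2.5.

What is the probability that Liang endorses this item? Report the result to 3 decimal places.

0.069

P(theta) = 1 / (1 + exp(−(theta − b)))
Exponent: (-2.5 − 0.1) = -2.6000
1/(1 + e^{2.6000}) = 0.0691
P = 0.0691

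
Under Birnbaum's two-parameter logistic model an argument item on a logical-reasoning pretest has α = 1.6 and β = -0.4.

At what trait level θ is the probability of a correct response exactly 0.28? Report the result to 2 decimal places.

P(θ) = 1 / (1 + exp(−α(θ − β)))
logit = ln(0.2800/0.7200) = -0.9445
θ = β + logit/(α) = -0.4 + (-0.9445)/1.6000 = -0.9903

-0.99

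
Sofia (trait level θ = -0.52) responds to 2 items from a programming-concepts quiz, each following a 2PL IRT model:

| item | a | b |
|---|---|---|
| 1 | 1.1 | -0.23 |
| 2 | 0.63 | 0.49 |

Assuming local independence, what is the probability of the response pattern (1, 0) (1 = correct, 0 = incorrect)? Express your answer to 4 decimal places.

0.2752

P(θ) = 1 / (1 + exp(−a(θ − b)))
P_1 = 1/(1+e^{0.3190}) = 0.4209
P_2 = 1/(1+e^{0.6363}) = 0.3461
L = P_1 × (1−P_2) = 0.4209 × 0.6539 = 0.27525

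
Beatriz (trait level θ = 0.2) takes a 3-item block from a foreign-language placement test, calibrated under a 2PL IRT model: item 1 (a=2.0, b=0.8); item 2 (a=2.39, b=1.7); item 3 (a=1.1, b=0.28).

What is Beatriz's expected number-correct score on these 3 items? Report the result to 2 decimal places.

0.74

P(θ) = 1 / (1 + exp(−a(θ − b)))
P_1 = 1/(1+e^{1.2000}) = 0.2315
P_2 = 1/(1+e^{3.5850}) = 0.0270
P_3 = 1/(1+e^{0.0880}) = 0.4780
E[score] = 0.2315 + 0.0270 + 0.4780 = 0.7365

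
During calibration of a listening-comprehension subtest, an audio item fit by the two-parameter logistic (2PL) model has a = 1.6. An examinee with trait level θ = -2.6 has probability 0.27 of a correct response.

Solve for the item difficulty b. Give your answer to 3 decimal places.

-1.978

P(θ) = 1 / (1 + exp(−a(θ − b)))
logit(0.27) = ln(0.27/0.73) = -0.9946
b = θ − logit/(a) = -2.6 − (-0.9946)/1.6000 = -1.9784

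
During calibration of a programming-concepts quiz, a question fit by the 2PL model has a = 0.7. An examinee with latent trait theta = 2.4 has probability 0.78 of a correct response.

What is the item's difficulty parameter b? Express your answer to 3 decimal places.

P(theta) = 1 / (1 + exp(−a(theta − b)))
logit(0.78) = ln(0.78/0.22) = 1.2657
b = theta − logit/(a) = 2.4 − 1.2657/0.7000 = 0.5919

0.592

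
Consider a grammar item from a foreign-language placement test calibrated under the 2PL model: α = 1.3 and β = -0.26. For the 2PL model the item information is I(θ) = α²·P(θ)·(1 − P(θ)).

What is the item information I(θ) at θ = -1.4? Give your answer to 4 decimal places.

P = 1/(1+e^{1.4820}) = 0.1851
P(1−P) = 0.1851 × 0.8149 = 0.1509
I = α² × P(1−P) = 1.3² × 0.1509 = 0.25494

0.2549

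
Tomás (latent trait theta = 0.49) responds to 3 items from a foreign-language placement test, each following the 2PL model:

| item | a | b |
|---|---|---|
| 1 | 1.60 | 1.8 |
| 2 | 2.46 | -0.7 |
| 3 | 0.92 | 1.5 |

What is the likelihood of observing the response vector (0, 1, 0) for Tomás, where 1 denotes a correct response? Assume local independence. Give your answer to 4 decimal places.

0.6060

P(theta) = 1 / (1 + exp(−a(theta − b)))
P_1 = 1/(1+e^{2.0960}) = 0.1095
P_2 = 1/(1+e^{-2.9274}) = 0.9492
P_3 = 1/(1+e^{0.9292}) = 0.2831
L = (1−P_1) × P_2 × (1−P_3) = 0.8905 × 0.9492 × 0.7169 = 0.60598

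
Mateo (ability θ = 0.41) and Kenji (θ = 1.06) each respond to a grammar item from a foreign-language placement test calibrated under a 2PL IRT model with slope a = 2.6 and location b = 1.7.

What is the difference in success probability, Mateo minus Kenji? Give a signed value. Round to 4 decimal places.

-0.1255

P(θ) = 1 / (1 + exp(−a(θ − b)))
P(Mateo) = 0.0338  [exponent -3.3540]
P(Kenji) = 0.1592  [exponent -1.6640]
Difference = 0.0338 − 0.1592 = -0.1255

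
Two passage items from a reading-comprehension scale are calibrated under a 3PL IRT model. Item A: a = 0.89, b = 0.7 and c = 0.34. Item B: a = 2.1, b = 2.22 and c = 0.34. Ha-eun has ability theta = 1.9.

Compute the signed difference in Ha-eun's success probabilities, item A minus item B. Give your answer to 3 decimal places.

0.268

P(theta) = c + (1 − c) · 1 / (1 + exp(−a(theta − b)))
P_A = 0.8312
P_B = 0.5631
P_A − P_B = 0.2681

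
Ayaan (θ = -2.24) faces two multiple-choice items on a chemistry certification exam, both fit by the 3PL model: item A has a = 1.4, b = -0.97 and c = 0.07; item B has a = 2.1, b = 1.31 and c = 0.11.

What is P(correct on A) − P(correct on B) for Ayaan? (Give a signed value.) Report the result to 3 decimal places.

0.094

P(θ) = c + (1 − c) · 1 / (1 + exp(−a(θ − b)))
P_A = 0.2044
P_B = 0.1105
P_A − P_B = 0.0939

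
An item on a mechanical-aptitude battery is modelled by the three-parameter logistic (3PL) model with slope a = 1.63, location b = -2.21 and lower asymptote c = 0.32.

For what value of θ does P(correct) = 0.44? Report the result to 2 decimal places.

-3.16

P(θ) = c + (1 − c) · 1 / (1 + exp(−a(θ − b)))
Remove guessing floor: (0.44 − 0.32)/(1 − 0.32) = 0.1765
logit = ln(0.1765/0.8235) = -1.5404
θ = b + logit/(a) = -2.21 + (-1.5404)/1.6300 = -3.1551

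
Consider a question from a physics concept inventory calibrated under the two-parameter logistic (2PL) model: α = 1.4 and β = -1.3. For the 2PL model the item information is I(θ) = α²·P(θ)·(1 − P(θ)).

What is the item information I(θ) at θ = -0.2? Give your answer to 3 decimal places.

0.285

P = 1/(1+e^{-1.5400}) = 0.8235
P(1−P) = 0.8235 × 0.1765 = 0.1454
I = α² × P(1−P) = 1.4² × 0.1454 = 0.28493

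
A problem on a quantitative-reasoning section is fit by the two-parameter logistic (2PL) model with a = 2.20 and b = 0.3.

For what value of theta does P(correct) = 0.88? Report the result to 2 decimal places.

1.21

P(theta) = 1 / (1 + exp(−a(theta − b)))
logit = ln(0.8800/0.1200) = 1.9924
theta = b + logit/(a) = 0.3 + 1.9924/2.2000 = 1.2057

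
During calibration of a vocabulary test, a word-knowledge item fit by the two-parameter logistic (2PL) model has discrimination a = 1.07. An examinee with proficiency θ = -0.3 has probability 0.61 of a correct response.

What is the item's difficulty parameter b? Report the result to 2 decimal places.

-0.72

P(θ) = 1 / (1 + exp(−a(θ − b)))
logit(0.61) = ln(0.61/0.39) = 0.4473
b = θ − logit/(a) = -0.3 − 0.4473/1.0700 = -0.7180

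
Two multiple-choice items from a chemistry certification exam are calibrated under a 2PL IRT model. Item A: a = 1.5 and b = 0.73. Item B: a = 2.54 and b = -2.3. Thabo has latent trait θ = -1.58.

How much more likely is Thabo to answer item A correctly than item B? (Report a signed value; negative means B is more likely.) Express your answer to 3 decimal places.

-0.831

P(θ) = 1 / (1 + exp(−a(θ − b)))
P_A = 0.0303
P_B = 0.8616
P_A − P_B = -0.8313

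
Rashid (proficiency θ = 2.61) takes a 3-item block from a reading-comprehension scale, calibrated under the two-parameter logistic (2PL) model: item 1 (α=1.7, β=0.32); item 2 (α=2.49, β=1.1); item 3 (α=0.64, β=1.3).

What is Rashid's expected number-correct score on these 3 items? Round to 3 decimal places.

2.655

P(θ) = 1 / (1 + exp(−α(θ − β)))
P_1 = 1/(1+e^{-3.8930}) = 0.9800
P_2 = 1/(1+e^{-3.7599}) = 0.9772
P_3 = 1/(1+e^{-0.8384}) = 0.6981
E[score] = 0.9800 + 0.9772 + 0.6981 = 2.6554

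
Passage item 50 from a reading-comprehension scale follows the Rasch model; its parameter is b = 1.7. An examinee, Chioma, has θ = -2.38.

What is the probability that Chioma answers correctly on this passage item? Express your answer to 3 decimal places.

P(θ) = 1 / (1 + exp(−(θ − b)))
Exponent: (-2.38 − 1.7) = -4.0800
1/(1 + e^{4.0800}) = 0.0166
P = 0.0166

0.017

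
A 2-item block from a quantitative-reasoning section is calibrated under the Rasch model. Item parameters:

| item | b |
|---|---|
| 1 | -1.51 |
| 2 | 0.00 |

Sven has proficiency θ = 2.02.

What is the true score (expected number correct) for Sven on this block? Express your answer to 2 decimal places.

1.85

P(θ) = 1 / (1 + exp(−(θ − b)))
P_1 = 1/(1+e^{-3.5300}) = 0.9715
P_2 = 1/(1+e^{-2.0200}) = 0.8829
E[score] = 0.9715 + 0.8829 = 1.8544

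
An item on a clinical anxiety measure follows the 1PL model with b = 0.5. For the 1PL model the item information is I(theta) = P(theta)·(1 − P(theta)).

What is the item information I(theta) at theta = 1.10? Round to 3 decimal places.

P = 1/(1+e^{-0.6000}) = 0.6457
P(1−P) = 0.6457 × 0.3543 = 0.2288
I = P(1−P) = 0.22878

0.229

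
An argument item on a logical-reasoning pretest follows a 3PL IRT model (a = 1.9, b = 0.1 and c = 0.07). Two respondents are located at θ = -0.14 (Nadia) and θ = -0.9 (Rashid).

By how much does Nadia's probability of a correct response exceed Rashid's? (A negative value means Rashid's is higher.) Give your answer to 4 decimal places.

0.2398

P(θ) = c + (1 − c) · 1 / (1 + exp(−a(θ − b)))
P(Nadia) = 0.4308  [exponent -0.4560]
P(Rashid) = 0.1910  [exponent -1.9000]
Difference = 0.4308 − 0.1910 = 0.2398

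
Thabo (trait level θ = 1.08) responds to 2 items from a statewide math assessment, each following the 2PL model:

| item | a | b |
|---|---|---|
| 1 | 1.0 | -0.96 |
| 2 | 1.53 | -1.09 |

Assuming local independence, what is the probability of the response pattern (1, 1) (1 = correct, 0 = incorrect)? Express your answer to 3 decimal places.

0.854

P(θ) = 1 / (1 + exp(−a(θ − b)))
P_1 = 1/(1+e^{-2.0400}) = 0.8849
P_2 = 1/(1+e^{-3.3201}) = 0.9651
L = P_1 × P_2 = 0.8849 × 0.9651 = 0.85406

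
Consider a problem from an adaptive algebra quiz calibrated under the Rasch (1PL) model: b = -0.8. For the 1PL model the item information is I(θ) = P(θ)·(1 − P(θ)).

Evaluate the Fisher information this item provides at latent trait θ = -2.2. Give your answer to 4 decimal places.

P = 1/(1+e^{1.4000}) = 0.1978
P(1−P) = 0.1978 × 0.8022 = 0.1587
I = P(1−P) = 0.15868

0.1587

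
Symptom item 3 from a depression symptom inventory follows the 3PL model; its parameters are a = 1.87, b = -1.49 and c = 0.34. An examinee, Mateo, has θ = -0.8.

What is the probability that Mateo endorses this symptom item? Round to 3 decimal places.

P(θ) = c + (1 − c) · 1 / (1 + exp(−a(θ − b)))
Exponent: 1.87 × (-0.8 − (-1.49)) = 1.2903
1/(1 + e^{-1.2903}) = 0.7842
P = 0.34 + 0.66 × 0.7842 = 0.8576

0.858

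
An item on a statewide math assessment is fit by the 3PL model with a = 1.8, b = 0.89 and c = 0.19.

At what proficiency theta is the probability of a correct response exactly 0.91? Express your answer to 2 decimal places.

P(theta) = c + (1 − c) · 1 / (1 + exp(−a(theta − b)))
Remove guessing floor: (0.91 − 0.19)/(1 − 0.19) = 0.8889
logit = ln(0.8889/0.1111) = 2.0794
theta = b + logit/(a) = 0.89 + 2.0794/1.8000 = 2.0452

2.05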